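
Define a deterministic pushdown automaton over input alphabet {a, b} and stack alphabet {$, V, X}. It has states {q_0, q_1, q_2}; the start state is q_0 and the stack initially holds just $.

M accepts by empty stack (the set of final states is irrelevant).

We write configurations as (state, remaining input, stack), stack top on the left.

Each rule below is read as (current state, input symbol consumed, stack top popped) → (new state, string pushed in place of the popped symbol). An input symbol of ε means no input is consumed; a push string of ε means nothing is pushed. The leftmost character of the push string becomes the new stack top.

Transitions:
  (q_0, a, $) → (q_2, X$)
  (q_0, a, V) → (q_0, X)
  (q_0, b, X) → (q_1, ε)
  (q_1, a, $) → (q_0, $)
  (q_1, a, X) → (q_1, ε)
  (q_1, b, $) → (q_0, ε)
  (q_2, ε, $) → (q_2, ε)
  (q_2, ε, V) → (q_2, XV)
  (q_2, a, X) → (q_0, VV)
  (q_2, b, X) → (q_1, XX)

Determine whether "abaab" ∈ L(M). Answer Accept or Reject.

(q_0, abaab, $)
  read a, top $: go to q_2, push X$ → (q_2, baab, X$)
  read b, top X: go to q_1, push XX → (q_1, aab, XX$)
  read a, top X: go to q_1, push ε → (q_1, ab, X$)
  read a, top X: go to q_1, push ε → (q_1, b, $)
  read b, top $: go to q_0, push ε → (q_0, ε, ε)
All input consumed and the stack is empty.

Accept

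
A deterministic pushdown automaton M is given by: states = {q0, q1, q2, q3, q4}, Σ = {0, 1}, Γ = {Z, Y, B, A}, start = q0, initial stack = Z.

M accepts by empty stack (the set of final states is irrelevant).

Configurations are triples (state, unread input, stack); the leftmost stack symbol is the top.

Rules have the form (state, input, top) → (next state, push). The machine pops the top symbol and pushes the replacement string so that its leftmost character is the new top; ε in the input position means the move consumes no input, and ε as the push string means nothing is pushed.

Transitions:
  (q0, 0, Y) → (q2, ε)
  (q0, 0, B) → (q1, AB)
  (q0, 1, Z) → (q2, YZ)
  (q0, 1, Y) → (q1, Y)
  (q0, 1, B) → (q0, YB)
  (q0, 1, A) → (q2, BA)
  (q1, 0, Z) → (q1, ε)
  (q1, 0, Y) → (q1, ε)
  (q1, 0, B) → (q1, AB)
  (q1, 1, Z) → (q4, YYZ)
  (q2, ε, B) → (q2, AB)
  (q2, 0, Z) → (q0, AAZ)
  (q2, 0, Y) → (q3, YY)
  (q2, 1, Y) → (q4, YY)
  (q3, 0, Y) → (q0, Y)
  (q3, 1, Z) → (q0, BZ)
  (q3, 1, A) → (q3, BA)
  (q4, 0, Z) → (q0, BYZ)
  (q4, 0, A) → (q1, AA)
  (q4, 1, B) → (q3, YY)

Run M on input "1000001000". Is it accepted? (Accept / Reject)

Accept

(q0, 1000001000, Z)
  read 1, top Z: go to q2, push YZ → (q2, 000001000, YZ)
  read 0, top Y: go to q3, push YY → (q3, 00001000, YYZ)
  read 0, top Y: go to q0, push Y → (q0, 0001000, YYZ)
  read 0, top Y: go to q2, push ε → (q2, 001000, YZ)
  read 0, top Y: go to q3, push YY → (q3, 01000, YYZ)
  read 0, top Y: go to q0, push Y → (q0, 1000, YYZ)
  read 1, top Y: go to q1, push Y → (q1, 000, YYZ)
  read 0, top Y: go to q1, push ε → (q1, 00, YZ)
  read 0, top Y: go to q1, push ε → (q1, 0, Z)
  read 0, top Z: go to q1, push ε → (q1, ε, ε)
All input consumed and the stack is empty.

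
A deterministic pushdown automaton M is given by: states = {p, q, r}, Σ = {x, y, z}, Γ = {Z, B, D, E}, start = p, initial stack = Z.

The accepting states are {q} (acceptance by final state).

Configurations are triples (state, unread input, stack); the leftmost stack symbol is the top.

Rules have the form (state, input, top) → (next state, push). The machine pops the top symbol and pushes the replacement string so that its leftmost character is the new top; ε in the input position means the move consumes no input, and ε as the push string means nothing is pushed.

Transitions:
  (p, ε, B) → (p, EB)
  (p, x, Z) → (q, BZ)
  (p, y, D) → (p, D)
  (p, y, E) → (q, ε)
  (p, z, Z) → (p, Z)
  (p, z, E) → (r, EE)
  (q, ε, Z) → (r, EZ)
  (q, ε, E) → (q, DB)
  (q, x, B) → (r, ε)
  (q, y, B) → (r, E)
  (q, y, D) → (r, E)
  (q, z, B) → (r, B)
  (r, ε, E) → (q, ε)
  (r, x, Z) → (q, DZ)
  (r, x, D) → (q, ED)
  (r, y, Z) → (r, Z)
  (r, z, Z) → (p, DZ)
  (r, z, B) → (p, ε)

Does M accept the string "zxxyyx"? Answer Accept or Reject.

(p, zxxyyx, Z) ⊢ (p, xxyyx, Z) ⊢ (q, xyyx, BZ) ⊢ (r, yyx, Z) ⊢ (r, yx, Z) ⊢ (r, x, Z) ⊢ (q, ε, DZ)
All input consumed; state q ∈ F.

Accept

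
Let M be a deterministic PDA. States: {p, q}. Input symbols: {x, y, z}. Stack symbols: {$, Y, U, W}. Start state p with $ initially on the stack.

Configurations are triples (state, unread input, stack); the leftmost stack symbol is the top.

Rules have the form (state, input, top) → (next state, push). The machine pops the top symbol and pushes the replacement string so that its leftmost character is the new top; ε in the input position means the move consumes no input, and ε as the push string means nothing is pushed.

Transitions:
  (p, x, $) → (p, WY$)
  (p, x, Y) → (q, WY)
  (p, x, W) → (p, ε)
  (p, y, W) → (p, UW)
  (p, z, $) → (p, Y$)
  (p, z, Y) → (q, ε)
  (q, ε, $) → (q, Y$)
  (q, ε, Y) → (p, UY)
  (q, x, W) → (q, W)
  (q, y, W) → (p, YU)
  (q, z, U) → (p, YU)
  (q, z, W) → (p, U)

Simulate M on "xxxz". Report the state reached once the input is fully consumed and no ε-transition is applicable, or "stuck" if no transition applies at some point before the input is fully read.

p

(p, xxxz, $)
  read x, top $: go to p, push WY$ → (p, xxz, WY$)
  read x, top W: go to p, push ε → (p, xz, Y$)
  read x, top Y: go to q, push WY → (q, z, WY$)
  read z, top W: go to p, push U → (p, ε, UY$)
All input consumed; M is in state p.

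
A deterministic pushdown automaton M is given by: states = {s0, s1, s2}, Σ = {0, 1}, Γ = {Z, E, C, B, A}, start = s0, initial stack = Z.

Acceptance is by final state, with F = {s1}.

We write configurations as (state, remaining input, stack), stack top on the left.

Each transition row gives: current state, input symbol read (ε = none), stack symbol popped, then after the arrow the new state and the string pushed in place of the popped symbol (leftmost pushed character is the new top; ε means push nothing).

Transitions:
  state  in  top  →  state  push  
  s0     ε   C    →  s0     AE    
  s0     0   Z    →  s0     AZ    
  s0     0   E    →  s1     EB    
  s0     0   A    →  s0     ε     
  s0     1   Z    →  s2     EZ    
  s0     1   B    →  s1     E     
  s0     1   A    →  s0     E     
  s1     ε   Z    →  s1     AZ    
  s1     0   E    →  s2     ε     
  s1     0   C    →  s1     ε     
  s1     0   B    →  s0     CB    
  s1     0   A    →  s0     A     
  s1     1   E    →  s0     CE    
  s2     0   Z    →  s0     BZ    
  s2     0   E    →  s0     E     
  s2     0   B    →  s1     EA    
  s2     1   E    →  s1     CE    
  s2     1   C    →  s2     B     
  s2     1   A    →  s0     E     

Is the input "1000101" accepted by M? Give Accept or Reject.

Reject

(s0, 1000101, Z) ⊢ (s2, 000101, EZ) ⊢ (s0, 00101, EZ) ⊢ (s1, 0101, EBZ) ⊢ (s2, 101, BZ)
No transition applies at (s2, 101, BZ); input not fully consumed.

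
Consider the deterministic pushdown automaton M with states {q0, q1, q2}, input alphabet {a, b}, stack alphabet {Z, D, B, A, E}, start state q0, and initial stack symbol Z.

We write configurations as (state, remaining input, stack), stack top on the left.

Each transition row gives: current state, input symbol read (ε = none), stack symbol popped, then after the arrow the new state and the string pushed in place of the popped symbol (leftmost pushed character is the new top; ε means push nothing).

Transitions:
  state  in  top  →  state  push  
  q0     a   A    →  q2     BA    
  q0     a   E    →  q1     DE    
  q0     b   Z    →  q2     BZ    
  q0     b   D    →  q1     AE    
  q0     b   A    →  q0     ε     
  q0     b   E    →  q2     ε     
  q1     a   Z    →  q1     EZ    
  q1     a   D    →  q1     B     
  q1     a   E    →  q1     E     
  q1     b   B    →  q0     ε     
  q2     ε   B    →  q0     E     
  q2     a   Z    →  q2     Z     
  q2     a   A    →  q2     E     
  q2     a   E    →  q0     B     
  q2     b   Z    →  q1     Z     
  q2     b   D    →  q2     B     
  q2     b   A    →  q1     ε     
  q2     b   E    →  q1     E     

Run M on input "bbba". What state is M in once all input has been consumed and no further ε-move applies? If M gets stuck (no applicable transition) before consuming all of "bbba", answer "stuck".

q1

(q0, bbba, Z)
  read b, top Z: go to q2, push BZ → (q2, bba, BZ)
  ε-move, top B: go to q0, push E → (q0, bba, EZ)
  read b, top E: go to q2, push ε → (q2, ba, Z)
  read b, top Z: go to q1, push Z → (q1, a, Z)
  read a, top Z: go to q1, push EZ → (q1, ε, EZ)
All input consumed; M is in state q1.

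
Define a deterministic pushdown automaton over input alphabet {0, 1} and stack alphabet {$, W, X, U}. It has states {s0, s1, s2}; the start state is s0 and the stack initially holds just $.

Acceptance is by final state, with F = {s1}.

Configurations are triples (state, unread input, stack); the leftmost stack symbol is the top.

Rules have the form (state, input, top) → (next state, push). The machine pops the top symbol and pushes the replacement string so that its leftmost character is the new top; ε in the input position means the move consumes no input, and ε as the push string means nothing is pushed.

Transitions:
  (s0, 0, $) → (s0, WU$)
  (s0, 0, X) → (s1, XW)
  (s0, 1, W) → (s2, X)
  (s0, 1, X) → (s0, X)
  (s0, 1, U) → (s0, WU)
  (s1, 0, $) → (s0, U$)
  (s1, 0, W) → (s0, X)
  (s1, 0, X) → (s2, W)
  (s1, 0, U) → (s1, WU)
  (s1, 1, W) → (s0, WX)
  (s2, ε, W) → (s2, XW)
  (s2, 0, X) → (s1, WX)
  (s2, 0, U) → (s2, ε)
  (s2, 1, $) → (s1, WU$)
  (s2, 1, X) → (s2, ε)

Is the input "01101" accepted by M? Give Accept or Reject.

(s0, 01101, $) ⊢ (s0, 1101, WU$) ⊢ (s2, 101, XU$) ⊢ (s2, 01, U$) ⊢ (s2, 1, $) ⊢ (s1, ε, WU$)
All input consumed; state s1 ∈ F.

Accept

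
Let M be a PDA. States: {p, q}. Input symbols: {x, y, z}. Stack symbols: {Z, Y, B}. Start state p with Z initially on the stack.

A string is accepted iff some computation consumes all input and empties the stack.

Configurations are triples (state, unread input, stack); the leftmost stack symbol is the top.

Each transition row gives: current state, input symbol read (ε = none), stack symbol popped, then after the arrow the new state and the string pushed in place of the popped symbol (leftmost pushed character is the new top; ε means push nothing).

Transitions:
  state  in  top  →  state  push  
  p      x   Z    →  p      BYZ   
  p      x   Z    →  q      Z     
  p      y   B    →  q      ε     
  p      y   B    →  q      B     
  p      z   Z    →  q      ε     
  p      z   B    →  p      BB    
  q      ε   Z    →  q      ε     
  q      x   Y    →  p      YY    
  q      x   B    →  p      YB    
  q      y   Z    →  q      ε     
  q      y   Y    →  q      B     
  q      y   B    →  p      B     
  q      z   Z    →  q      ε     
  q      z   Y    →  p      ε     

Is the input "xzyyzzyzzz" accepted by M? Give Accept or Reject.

No computation consumes all input and empties the stack.

Reject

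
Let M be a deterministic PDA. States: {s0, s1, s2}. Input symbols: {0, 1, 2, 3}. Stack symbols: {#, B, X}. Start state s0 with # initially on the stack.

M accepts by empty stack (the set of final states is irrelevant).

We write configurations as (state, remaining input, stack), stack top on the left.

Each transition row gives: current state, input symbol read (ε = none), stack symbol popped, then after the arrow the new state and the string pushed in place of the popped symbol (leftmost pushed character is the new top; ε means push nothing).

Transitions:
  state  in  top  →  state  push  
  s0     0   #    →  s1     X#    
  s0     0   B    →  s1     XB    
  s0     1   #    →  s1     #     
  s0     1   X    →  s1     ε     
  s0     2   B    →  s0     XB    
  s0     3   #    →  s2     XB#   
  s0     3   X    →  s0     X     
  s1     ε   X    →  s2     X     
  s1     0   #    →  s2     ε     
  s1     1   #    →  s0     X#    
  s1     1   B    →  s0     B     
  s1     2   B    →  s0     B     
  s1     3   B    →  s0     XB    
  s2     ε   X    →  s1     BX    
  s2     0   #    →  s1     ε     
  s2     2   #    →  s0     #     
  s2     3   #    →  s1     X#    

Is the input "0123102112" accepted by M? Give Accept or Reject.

(s0, 0123102112, #)
  read 0, top #: go to s1, push X# → (s1, 123102112, X#)
  ε-move, top X: go to s2, push X → (s2, 123102112, X#)
  ε-move, top X: go to s1, push BX → (s1, 123102112, BX#)
  read 1, top B: go to s0, push B → (s0, 23102112, BX#)
  read 2, top B: go to s0, push XB → (s0, 3102112, XBX#)
  read 3, top X: go to s0, push X → (s0, 102112, XBX#)
  read 1, top X: go to s1, push ε → (s1, 02112, BX#)
No transition applies at (s1, 02112, BX#); input not fully consumed.

Reject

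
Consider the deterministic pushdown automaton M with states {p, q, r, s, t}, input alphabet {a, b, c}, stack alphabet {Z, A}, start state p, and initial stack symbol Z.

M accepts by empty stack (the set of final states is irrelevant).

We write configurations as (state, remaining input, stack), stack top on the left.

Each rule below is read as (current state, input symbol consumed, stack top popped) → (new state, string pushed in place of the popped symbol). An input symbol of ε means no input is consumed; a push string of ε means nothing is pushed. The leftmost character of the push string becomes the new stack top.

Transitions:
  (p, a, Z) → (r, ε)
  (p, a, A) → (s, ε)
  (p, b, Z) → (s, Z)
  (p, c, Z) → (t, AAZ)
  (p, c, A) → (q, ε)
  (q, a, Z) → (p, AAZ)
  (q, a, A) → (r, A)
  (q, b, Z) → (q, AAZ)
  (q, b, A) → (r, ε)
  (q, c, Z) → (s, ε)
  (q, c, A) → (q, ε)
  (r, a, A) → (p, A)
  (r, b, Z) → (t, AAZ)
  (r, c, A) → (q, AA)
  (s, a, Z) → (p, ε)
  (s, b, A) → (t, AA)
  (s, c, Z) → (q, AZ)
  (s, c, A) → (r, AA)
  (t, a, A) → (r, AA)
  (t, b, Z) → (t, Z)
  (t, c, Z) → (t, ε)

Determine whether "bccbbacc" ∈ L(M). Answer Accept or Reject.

Accept

(p, bccbbacc, Z) ⊢ (s, ccbbacc, Z) ⊢ (q, cbbacc, AZ) ⊢ (q, bbacc, Z) ⊢ (q, bacc, AAZ) ⊢ (r, acc, AZ) ⊢ (p, cc, AZ) ⊢ (q, c, Z) ⊢ (s, ε, ε)
All input consumed and the stack is empty.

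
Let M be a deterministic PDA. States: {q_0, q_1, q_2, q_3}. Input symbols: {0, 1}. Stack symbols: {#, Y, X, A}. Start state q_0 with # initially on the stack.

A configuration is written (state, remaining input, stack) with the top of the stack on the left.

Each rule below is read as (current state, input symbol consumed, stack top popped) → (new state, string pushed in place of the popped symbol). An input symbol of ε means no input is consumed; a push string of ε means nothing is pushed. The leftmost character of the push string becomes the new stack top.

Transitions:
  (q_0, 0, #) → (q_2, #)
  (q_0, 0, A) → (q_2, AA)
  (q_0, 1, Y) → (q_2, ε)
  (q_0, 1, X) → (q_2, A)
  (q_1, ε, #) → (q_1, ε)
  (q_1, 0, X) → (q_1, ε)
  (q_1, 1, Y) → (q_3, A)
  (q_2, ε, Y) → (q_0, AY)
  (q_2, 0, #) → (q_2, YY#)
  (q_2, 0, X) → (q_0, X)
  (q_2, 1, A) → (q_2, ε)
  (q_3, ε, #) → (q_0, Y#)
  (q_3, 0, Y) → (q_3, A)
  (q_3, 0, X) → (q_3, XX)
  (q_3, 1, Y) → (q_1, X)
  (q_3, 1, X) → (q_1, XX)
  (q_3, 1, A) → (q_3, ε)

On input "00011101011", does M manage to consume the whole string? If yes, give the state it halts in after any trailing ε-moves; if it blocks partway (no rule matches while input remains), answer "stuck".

stuck

(q_0, 00011101011, #) ⊢ (q_2, 0011101011, #) ⊢ (q_2, 011101011, YY#) ⊢ (q_0, 011101011, AYY#) ⊢ (q_2, 11101011, AAYY#) ⊢ (q_2, 1101011, AYY#) ⊢ (q_2, 101011, YY#) ⊢ (q_0, 101011, AYY#)
No transition for (q_0, 1, top A); M blocks with input 101011 remaining.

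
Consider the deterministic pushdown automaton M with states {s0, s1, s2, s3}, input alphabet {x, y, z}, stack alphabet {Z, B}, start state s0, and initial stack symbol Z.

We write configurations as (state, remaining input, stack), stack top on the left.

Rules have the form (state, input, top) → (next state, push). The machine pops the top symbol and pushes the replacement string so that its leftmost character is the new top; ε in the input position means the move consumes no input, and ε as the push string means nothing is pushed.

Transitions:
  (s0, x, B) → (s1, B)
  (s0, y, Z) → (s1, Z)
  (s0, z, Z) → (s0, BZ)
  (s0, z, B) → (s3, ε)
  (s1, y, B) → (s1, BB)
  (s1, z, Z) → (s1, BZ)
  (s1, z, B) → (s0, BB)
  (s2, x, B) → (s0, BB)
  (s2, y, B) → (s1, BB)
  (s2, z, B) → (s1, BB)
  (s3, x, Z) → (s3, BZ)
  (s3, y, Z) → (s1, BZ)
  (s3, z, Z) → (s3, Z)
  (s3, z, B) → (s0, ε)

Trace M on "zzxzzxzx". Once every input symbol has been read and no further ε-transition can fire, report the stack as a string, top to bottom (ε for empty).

(s0, zzxzzxzx, Z)
  read z, top Z: go to s0, push BZ → (s0, zxzzxzx, BZ)
  read z, top B: go to s3, push ε → (s3, xzzxzx, Z)
  read x, top Z: go to s3, push BZ → (s3, zzxzx, BZ)
  read z, top B: go to s0, push ε → (s0, zxzx, Z)
  read z, top Z: go to s0, push BZ → (s0, xzx, BZ)
  read x, top B: go to s1, push B → (s1, zx, BZ)
  read z, top B: go to s0, push BB → (s0, x, BBZ)
  read x, top B: go to s1, push B → (s1, ε, BBZ)
All input consumed in state s1 with stack BBZ.

BBZ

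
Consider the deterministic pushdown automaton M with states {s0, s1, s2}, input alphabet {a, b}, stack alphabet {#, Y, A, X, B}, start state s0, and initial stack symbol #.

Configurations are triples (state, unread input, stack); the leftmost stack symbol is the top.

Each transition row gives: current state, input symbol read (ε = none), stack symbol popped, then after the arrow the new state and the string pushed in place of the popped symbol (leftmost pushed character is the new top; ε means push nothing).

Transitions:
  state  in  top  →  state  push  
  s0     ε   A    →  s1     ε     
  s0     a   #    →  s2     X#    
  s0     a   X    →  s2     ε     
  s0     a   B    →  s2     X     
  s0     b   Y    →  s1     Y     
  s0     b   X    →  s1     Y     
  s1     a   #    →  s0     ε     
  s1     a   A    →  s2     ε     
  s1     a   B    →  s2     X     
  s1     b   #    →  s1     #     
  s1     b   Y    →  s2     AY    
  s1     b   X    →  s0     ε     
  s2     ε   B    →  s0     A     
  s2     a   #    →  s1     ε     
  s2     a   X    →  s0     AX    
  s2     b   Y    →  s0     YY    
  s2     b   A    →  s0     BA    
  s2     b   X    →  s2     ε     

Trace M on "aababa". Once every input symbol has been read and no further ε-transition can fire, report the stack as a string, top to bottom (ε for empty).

ε

(s0, aababa, #) ⊢ (s2, ababa, X#) ⊢ (s0, baba, AX#) ⊢ (s1, baba, X#) ⊢ (s0, aba, #) ⊢ (s2, ba, X#) ⊢ (s2, a, #) ⊢ (s1, ε, ε)
All input consumed in state s1 with stack ε.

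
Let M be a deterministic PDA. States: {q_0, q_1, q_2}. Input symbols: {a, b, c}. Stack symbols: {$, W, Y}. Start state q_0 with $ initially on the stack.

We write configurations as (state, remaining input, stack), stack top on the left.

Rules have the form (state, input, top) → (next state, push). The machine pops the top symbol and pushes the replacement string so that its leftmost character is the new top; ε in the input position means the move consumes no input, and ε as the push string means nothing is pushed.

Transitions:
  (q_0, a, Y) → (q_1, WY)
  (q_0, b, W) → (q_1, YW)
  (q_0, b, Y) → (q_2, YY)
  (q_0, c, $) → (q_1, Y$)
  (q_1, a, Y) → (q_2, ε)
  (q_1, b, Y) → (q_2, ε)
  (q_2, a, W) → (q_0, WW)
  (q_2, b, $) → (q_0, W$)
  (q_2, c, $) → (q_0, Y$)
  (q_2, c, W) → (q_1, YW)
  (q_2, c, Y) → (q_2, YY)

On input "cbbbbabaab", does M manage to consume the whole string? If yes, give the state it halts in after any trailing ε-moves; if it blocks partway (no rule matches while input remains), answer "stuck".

(q_0, cbbbbabaab, $)
  read c, top $: go to q_1, push Y$ → (q_1, bbbbabaab, Y$)
  read b, top Y: go to q_2, push ε → (q_2, bbbabaab, $)
  read b, top $: go to q_0, push W$ → (q_0, bbabaab, W$)
  read b, top W: go to q_1, push YW → (q_1, babaab, YW$)
  read b, top Y: go to q_2, push ε → (q_2, abaab, W$)
  read a, top W: go to q_0, push WW → (q_0, baab, WW$)
  read b, top W: go to q_1, push YW → (q_1, aab, YWW$)
  read a, top Y: go to q_2, push ε → (q_2, ab, WW$)
  read a, top W: go to q_0, push WW → (q_0, b, WWW$)
  read b, top W: go to q_1, push YW → (q_1, ε, YWWW$)
All input consumed; M is in state q_1.

q_1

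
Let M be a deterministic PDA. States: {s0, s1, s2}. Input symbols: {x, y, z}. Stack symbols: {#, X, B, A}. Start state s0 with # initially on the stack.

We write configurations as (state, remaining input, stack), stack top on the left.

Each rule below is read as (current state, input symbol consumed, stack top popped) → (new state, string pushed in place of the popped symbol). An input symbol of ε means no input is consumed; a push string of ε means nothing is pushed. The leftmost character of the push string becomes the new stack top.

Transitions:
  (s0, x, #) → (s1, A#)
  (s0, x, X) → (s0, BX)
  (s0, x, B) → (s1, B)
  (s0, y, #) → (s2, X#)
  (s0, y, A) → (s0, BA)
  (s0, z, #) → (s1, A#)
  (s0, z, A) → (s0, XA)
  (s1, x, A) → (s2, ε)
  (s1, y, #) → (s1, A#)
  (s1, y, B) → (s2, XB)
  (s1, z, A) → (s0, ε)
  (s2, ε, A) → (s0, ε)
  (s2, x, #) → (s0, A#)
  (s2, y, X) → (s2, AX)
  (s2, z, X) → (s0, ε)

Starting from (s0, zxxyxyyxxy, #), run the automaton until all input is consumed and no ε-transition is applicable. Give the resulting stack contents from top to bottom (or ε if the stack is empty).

(s0, zxxyxyyxxy, #)
  read z, top #: go to s1, push A# → (s1, xxyxyyxxy, A#)
  read x, top A: go to s2, push ε → (s2, xyxyyxxy, #)
  read x, top #: go to s0, push A# → (s0, yxyyxxy, A#)
  read y, top A: go to s0, push BA → (s0, xyyxxy, BA#)
  read x, top B: go to s1, push B → (s1, yyxxy, BA#)
  read y, top B: go to s2, push XB → (s2, yxxy, XBA#)
  read y, top X: go to s2, push AX → (s2, xxy, AXBA#)
  ε-move, top A: go to s0, push ε → (s0, xxy, XBA#)
  read x, top X: go to s0, push BX → (s0, xy, BXBA#)
  read x, top B: go to s1, push B → (s1, y, BXBA#)
  read y, top B: go to s2, push XB → (s2, ε, XBXBA#)
All input consumed in state s2 with stack XBXBA#.

XBXBA#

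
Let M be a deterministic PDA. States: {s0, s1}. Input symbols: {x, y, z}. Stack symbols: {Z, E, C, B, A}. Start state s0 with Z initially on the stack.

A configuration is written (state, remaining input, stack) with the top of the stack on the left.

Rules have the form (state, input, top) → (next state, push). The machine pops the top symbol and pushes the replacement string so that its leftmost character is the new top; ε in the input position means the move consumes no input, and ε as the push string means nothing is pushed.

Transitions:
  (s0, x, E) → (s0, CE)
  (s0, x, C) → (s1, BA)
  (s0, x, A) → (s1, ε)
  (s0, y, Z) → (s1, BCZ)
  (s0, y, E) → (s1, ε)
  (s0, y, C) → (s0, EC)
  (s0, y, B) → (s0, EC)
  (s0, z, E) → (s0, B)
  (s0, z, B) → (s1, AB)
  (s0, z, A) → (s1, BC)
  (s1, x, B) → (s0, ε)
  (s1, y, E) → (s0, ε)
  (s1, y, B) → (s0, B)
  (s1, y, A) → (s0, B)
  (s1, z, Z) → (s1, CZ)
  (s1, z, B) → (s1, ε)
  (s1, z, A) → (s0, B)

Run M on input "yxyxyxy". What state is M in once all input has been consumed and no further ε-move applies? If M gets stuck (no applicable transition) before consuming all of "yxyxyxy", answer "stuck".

(s0, yxyxyxy, Z)
  read y, top Z: go to s1, push BCZ → (s1, xyxyxy, BCZ)
  read x, top B: go to s0, push ε → (s0, yxyxy, CZ)
  read y, top C: go to s0, push EC → (s0, xyxy, ECZ)
  read x, top E: go to s0, push CE → (s0, yxy, CECZ)
  read y, top C: go to s0, push EC → (s0, xy, ECECZ)
  read x, top E: go to s0, push CE → (s0, y, CECECZ)
  read y, top C: go to s0, push EC → (s0, ε, ECECECZ)
All input consumed; M is in state s0.

s0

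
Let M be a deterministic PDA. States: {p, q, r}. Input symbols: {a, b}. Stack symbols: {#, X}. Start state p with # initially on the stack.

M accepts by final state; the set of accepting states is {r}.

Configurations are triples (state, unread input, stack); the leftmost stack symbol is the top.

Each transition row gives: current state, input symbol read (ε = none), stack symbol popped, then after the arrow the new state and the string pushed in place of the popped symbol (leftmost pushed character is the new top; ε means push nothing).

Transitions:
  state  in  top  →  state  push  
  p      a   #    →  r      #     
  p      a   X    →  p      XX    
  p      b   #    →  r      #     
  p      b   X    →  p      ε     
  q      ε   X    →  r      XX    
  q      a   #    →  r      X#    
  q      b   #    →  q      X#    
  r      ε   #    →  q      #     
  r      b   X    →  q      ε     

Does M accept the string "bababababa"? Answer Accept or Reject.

(p, bababababa, #)
  read b, top #: go to r, push # → (r, ababababa, #)
  ε-move, top #: go to q, push # → (q, ababababa, #)
  read a, top #: go to r, push X# → (r, babababa, X#)
  read b, top X: go to q, push ε → (q, abababa, #)
  read a, top #: go to r, push X# → (r, bababa, X#)
  read b, top X: go to q, push ε → (q, ababa, #)
  read a, top #: go to r, push X# → (r, baba, X#)
  read b, top X: go to q, push ε → (q, aba, #)
  read a, top #: go to r, push X# → (r, ba, X#)
  read b, top X: go to q, push ε → (q, a, #)
  read a, top #: go to r, push X# → (r, ε, X#)
All input consumed; state r ∈ F.

Accept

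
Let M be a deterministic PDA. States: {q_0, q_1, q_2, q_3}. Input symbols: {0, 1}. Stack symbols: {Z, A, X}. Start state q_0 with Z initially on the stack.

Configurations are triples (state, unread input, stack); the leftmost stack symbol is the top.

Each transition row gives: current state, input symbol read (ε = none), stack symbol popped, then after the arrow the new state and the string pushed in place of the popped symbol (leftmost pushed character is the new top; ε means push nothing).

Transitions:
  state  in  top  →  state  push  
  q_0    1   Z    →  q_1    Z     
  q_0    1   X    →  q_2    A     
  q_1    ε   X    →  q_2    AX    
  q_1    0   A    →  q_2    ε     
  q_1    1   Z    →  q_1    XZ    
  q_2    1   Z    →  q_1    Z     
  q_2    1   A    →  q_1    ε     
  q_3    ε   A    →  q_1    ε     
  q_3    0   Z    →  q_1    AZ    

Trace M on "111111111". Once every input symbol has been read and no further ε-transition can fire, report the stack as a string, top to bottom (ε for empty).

(q_0, 111111111, Z)
  read 1, top Z: go to q_1, push Z → (q_1, 11111111, Z)
  read 1, top Z: go to q_1, push XZ → (q_1, 1111111, XZ)
  ε-move, top X: go to q_2, push AX → (q_2, 1111111, AXZ)
  read 1, top A: go to q_1, push ε → (q_1, 111111, XZ)
  ε-move, top X: go to q_2, push AX → (q_2, 111111, AXZ)
  read 1, top A: go to q_1, push ε → (q_1, 11111, XZ)
  ε-move, top X: go to q_2, push AX → (q_2, 11111, AXZ)
  read 1, top A: go to q_1, push ε → (q_1, 1111, XZ)
  ε-move, top X: go to q_2, push AX → (q_2, 1111, AXZ)
  read 1, top A: go to q_1, push ε → (q_1, 111, XZ)
  ε-move, top X: go to q_2, push AX → (q_2, 111, AXZ)
  read 1, top A: go to q_1, push ε → (q_1, 11, XZ)
  ε-move, top X: go to q_2, push AX → (q_2, 11, AXZ)
  read 1, top A: go to q_1, push ε → (q_1, 1, XZ)
  ε-move, top X: go to q_2, push AX → (q_2, 1, AXZ)
  read 1, top A: go to q_1, push ε → (q_1, ε, XZ)
  ε-move, top X: go to q_2, push AX → (q_2, ε, AXZ)
All input consumed in state q_2 with stack AXZ.

AXZ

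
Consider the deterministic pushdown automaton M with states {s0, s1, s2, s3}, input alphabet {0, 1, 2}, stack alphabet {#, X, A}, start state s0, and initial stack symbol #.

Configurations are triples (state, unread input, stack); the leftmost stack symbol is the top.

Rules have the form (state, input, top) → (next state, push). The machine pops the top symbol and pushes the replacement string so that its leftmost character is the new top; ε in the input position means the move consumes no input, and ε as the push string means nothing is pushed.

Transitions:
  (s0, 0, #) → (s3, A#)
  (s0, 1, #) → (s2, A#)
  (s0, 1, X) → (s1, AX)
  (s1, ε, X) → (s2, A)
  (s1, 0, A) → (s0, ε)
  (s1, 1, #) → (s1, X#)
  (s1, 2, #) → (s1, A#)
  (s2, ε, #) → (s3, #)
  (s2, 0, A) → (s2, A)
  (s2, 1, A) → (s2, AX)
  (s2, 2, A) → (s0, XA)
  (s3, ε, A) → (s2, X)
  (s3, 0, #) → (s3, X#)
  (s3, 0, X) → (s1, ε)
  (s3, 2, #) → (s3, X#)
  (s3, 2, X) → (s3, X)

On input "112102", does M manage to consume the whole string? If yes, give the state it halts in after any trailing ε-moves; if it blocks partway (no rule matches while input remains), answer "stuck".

stuck

(s0, 112102, #)
  read 1, top #: go to s2, push A# → (s2, 12102, A#)
  read 1, top A: go to s2, push AX → (s2, 2102, AX#)
  read 2, top A: go to s0, push XA → (s0, 102, XAX#)
  read 1, top X: go to s1, push AX → (s1, 02, AXAX#)
  read 0, top A: go to s0, push ε → (s0, 2, XAX#)
No transition for (s0, 2, top X); M blocks with input 2 remaining.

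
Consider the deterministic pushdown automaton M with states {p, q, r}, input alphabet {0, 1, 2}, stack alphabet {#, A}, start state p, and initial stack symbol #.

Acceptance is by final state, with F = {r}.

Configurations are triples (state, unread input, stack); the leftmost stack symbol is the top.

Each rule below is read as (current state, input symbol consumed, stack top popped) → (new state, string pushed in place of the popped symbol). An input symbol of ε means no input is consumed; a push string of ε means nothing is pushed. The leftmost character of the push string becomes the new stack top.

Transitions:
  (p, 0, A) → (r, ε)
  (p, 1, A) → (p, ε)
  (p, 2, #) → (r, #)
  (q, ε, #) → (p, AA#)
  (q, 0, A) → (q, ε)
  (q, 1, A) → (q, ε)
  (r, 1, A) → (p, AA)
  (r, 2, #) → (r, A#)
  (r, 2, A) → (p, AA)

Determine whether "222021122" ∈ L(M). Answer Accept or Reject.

Accept

(p, 222021122, #)
  read 2, top #: go to r, push # → (r, 22021122, #)
  read 2, top #: go to r, push A# → (r, 2021122, A#)
  read 2, top A: go to p, push AA → (p, 021122, AA#)
  read 0, top A: go to r, push ε → (r, 21122, A#)
  read 2, top A: go to p, push AA → (p, 1122, AA#)
  read 1, top A: go to p, push ε → (p, 122, A#)
  read 1, top A: go to p, push ε → (p, 22, #)
  read 2, top #: go to r, push # → (r, 2, #)
  read 2, top #: go to r, push A# → (r, ε, A#)
All input consumed; state r ∈ F.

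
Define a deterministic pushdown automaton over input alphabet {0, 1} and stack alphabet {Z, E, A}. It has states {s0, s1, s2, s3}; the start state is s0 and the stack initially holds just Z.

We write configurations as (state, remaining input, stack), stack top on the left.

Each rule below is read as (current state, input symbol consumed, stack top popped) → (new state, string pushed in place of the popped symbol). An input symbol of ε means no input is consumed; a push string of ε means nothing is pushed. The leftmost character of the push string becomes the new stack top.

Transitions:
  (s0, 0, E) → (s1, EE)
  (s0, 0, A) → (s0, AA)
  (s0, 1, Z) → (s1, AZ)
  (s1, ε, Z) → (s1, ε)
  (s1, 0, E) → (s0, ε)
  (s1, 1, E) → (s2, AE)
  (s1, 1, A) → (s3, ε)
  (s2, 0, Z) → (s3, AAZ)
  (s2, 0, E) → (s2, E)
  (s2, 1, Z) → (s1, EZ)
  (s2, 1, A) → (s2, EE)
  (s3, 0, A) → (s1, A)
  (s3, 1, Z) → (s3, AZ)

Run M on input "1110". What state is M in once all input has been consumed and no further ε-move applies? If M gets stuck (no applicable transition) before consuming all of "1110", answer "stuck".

(s0, 1110, Z)
  read 1, top Z: go to s1, push AZ → (s1, 110, AZ)
  read 1, top A: go to s3, push ε → (s3, 10, Z)
  read 1, top Z: go to s3, push AZ → (s3, 0, AZ)
  read 0, top A: go to s1, push A → (s1, ε, AZ)
All input consumed; M is in state s1.

s1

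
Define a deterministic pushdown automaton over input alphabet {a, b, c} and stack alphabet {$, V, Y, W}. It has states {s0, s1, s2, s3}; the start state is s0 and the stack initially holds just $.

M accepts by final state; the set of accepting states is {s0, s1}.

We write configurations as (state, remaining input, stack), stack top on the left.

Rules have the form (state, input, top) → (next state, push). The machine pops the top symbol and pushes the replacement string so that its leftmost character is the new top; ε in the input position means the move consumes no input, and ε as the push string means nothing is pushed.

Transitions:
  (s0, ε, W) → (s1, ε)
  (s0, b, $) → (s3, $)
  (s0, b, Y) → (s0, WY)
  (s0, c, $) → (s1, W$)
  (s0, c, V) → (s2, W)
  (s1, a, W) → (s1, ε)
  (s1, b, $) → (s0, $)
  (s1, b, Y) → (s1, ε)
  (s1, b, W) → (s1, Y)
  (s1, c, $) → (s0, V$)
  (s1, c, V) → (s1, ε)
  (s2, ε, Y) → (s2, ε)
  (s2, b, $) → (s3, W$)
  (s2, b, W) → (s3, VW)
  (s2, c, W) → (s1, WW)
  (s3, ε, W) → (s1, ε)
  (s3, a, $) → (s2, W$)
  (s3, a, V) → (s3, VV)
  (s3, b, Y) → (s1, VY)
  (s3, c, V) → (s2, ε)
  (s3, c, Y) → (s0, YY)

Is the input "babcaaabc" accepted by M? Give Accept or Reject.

Reject

(s0, babcaaabc, $) ⊢ (s3, abcaaabc, $) ⊢ (s2, bcaaabc, W$) ⊢ (s3, caaabc, VW$) ⊢ (s2, aaabc, W$)
No transition applies at (s2, aaabc, W$); input not fully consumed.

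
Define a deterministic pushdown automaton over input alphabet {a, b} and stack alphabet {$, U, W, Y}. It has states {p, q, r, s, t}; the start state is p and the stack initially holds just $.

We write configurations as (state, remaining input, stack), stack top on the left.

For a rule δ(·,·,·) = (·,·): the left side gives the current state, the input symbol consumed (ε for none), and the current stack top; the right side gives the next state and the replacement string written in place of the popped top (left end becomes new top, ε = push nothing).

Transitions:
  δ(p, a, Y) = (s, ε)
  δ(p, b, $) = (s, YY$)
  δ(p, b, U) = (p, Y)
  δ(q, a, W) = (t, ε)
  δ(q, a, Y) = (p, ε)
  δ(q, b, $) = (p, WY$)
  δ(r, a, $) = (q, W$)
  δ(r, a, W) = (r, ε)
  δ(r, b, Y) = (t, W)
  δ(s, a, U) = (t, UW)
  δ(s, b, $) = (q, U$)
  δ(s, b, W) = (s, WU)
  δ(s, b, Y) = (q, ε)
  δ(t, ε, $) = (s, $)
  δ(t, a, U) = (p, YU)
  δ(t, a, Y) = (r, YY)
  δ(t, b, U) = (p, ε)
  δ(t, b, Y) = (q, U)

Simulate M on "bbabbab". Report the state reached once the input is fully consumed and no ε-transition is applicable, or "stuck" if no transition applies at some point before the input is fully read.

s

(p, bbabbab, $) ⊢ (s, babbab, YY$) ⊢ (q, abbab, Y$) ⊢ (p, bbab, $) ⊢ (s, bab, YY$) ⊢ (q, ab, Y$) ⊢ (p, b, $) ⊢ (s, ε, YY$)
All input consumed; M is in state s.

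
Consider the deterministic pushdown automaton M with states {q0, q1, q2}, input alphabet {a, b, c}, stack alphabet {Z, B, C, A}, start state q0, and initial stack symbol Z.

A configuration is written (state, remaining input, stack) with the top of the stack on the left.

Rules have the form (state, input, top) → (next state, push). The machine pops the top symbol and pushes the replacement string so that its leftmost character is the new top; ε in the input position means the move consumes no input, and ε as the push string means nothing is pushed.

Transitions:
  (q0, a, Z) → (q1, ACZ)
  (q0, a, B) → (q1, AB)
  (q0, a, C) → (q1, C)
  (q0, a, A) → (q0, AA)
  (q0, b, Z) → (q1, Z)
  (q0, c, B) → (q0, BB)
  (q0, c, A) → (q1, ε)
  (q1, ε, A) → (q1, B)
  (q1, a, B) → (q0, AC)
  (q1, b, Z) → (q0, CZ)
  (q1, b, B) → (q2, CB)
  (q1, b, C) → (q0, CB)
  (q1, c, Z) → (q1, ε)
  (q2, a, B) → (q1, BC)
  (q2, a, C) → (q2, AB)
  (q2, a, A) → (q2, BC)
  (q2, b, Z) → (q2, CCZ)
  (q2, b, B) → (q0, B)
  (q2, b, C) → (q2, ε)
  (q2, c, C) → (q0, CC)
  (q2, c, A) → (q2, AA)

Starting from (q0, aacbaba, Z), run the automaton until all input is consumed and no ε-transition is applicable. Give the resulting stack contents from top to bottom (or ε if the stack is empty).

(q0, aacbaba, Z)
  read a, top Z: go to q1, push ACZ → (q1, acbaba, ACZ)
  ε-move, top A: go to q1, push B → (q1, acbaba, BCZ)
  read a, top B: go to q0, push AC → (q0, cbaba, ACCZ)
  read c, top A: go to q1, push ε → (q1, baba, CCZ)
  read b, top C: go to q0, push CB → (q0, aba, CBCZ)
  read a, top C: go to q1, push C → (q1, ba, CBCZ)
  read b, top C: go to q0, push CB → (q0, a, CBBCZ)
  read a, top C: go to q1, push C → (q1, ε, CBBCZ)
All input consumed in state q1 with stack CBBCZ.

CBBCZ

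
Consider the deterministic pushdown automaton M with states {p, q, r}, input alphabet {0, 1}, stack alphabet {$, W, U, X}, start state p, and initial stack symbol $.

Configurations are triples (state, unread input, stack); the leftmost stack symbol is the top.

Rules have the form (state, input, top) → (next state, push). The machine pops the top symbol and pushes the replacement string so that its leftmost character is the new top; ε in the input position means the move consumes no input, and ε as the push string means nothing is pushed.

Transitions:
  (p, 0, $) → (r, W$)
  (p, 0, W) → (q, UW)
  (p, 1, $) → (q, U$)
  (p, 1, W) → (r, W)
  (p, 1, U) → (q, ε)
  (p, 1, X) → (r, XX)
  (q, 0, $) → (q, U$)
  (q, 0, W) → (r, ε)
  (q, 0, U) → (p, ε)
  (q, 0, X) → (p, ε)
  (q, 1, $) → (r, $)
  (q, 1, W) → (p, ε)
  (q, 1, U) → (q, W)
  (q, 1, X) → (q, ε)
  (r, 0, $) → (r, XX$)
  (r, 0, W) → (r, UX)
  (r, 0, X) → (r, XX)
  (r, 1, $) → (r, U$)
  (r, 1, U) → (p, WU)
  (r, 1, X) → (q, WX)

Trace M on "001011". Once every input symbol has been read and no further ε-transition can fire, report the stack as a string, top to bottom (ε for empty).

(p, 001011, $)
  read 0, top $: go to r, push W$ → (r, 01011, W$)
  read 0, top W: go to r, push UX → (r, 1011, UX$)
  read 1, top U: go to p, push WU → (p, 011, WUX$)
  read 0, top W: go to q, push UW → (q, 11, UWUX$)
  read 1, top U: go to q, push W → (q, 1, WWUX$)
  read 1, top W: go to p, push ε → (p, ε, WUX$)
All input consumed in state p with stack WUX$.

WUX$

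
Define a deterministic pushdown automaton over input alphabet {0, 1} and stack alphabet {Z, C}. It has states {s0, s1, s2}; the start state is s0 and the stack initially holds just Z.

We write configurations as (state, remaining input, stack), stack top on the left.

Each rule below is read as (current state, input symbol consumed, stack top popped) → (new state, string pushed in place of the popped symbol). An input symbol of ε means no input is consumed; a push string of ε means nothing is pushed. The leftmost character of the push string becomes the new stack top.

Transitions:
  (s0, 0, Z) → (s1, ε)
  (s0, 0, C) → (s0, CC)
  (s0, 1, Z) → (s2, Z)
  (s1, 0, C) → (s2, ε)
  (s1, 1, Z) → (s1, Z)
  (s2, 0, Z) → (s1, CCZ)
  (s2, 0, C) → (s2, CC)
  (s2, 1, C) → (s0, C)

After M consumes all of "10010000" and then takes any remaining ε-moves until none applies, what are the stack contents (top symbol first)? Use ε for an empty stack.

(s0, 10010000, Z)
  read 1, top Z: go to s2, push Z → (s2, 0010000, Z)
  read 0, top Z: go to s1, push CCZ → (s1, 010000, CCZ)
  read 0, top C: go to s2, push ε → (s2, 10000, CZ)
  read 1, top C: go to s0, push C → (s0, 0000, CZ)
  read 0, top C: go to s0, push CC → (s0, 000, CCZ)
  read 0, top C: go to s0, push CC → (s0, 00, CCCZ)
  read 0, top C: go to s0, push CC → (s0, 0, CCCCZ)
  read 0, top C: go to s0, push CC → (s0, ε, CCCCCZ)
All input consumed in state s0 with stack CCCCCZ.

CCCCCZ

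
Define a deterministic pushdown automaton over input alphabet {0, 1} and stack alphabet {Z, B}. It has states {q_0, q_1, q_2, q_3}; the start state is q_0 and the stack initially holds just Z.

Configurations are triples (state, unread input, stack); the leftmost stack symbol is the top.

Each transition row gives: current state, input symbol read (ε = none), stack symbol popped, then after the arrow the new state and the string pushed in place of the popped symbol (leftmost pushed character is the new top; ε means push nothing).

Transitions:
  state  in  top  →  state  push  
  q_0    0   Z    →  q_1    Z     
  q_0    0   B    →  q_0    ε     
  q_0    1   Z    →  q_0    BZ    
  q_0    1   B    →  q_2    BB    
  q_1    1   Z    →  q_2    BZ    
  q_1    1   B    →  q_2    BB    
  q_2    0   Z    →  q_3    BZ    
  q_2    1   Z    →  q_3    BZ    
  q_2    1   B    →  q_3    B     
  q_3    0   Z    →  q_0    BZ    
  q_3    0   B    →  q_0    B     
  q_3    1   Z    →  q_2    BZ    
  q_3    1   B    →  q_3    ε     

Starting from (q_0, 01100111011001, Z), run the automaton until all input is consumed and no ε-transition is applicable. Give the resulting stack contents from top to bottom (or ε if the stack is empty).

(q_0, 01100111011001, Z)
  read 0, top Z: go to q_1, push Z → (q_1, 1100111011001, Z)
  read 1, top Z: go to q_2, push BZ → (q_2, 100111011001, BZ)
  read 1, top B: go to q_3, push B → (q_3, 00111011001, BZ)
  read 0, top B: go to q_0, push B → (q_0, 0111011001, BZ)
  read 0, top B: go to q_0, push ε → (q_0, 111011001, Z)
  read 1, top Z: go to q_0, push BZ → (q_0, 11011001, BZ)
  read 1, top B: go to q_2, push BB → (q_2, 1011001, BBZ)
  read 1, top B: go to q_3, push B → (q_3, 011001, BBZ)
  read 0, top B: go to q_0, push B → (q_0, 11001, BBZ)
  read 1, top B: go to q_2, push BB → (q_2, 1001, BBBZ)
  read 1, top B: go to q_3, push B → (q_3, 001, BBBZ)
  read 0, top B: go to q_0, push B → (q_0, 01, BBBZ)
  read 0, top B: go to q_0, push ε → (q_0, 1, BBZ)
  read 1, top B: go to q_2, push BB → (q_2, ε, BBBZ)
All input consumed in state q_2 with stack BBBZ.

BBBZ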